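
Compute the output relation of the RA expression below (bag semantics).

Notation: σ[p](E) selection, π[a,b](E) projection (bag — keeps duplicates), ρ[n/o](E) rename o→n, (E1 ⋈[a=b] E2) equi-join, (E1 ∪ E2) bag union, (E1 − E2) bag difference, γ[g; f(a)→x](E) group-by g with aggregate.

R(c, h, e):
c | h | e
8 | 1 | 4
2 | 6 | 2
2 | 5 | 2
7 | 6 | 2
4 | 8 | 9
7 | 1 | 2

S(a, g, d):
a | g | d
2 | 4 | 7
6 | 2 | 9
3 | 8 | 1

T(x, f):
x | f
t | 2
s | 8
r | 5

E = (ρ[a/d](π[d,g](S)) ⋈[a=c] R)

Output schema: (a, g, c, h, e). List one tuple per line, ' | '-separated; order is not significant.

Stepwise |·|:
  S → 3
  π[d,g](S) → 3
  ρ[a/d](π[d,g](S)) → 3
  R → 6
  (ρ[a/d](π[d,g](S)) ⋈[a=c] R) → 2

== RESULT ==
a | g | c | h | e
7 | 4 | 7 | 1 | 2
7 | 4 | 7 | 6 | 2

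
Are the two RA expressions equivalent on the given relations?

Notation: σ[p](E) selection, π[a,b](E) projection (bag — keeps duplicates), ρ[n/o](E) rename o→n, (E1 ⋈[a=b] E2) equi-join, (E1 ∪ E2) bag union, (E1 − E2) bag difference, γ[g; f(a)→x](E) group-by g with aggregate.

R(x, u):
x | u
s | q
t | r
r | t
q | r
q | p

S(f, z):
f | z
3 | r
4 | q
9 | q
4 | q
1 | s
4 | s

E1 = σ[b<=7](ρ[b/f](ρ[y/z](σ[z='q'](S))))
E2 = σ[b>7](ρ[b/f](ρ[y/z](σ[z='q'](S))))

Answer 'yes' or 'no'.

E1 stepwise |·|:
  S → 6
  σ[z='q'](S) → 3
  ρ[y/z](σ[z='q'](S)) → 3
  ρ[b/f](ρ[y/z](σ[z='q'](S))) → 3
  σ[b<=7](ρ[b/f](ρ[y/z](σ[z='q'](S)))) → 2
E2 stepwise |·|:
  S → 6
  σ[z='q'](S) → 3
  ρ[y/z](σ[z='q'](S)) → 3
  ρ[b/f](ρ[y/z](σ[z='q'](S))) → 3
  σ[b>7](ρ[b/f](ρ[y/z](σ[z='q'](S)))) → 1

E1 result:
b | y
4 | q
4 | q
E2 result:
b | y
9 | q
Witness: (9, 'q') appears 0× in E1 but 1× in E2.

no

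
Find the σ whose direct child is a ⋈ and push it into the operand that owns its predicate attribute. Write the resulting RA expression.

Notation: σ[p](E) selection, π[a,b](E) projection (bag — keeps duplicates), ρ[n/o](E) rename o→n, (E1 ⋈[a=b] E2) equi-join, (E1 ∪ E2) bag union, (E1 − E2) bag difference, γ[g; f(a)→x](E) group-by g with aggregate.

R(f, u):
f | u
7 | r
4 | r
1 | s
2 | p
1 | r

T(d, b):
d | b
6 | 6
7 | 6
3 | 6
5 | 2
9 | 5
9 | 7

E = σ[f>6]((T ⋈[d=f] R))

σ filters on f, owned by the right side.
E' = (T ⋈[d=f] σ[f>6](R))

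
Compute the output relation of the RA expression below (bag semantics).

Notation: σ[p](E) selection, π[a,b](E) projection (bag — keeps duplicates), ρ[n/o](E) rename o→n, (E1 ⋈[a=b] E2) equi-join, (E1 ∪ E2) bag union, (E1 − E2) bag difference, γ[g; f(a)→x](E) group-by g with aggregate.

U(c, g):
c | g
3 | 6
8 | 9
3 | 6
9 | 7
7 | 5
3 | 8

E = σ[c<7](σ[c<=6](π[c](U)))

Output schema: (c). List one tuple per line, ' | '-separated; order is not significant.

Stepwise |·|:
  U → 6
  π[c](U) → 6
  σ[c<=6](π[c](U)) → 3
  σ[c<7](σ[c<=6](π[c](U))) → 3

== RESULT ==
c
3
3
3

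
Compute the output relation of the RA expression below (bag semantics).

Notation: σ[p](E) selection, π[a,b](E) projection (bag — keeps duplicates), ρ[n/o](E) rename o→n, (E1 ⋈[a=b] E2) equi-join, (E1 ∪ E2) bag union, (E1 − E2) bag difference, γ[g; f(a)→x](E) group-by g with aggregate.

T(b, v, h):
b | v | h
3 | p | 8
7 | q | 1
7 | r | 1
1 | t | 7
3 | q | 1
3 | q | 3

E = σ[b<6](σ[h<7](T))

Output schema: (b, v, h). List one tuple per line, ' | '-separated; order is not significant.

Row counts bottom-up:
  T → 6
  σ[h<7](T) → 4
  σ[b<6](σ[h<7](T)) → 2

== RESULT ==
b | v | h
3 | q | 1
3 | q | 3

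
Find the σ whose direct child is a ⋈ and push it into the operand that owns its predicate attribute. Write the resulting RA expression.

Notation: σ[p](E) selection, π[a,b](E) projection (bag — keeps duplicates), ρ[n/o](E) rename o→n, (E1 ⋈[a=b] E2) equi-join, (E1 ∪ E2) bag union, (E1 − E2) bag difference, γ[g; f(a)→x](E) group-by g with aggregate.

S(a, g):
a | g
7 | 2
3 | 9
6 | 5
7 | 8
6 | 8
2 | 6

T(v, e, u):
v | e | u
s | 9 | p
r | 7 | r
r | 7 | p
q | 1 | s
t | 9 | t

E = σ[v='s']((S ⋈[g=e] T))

σ filters on v, owned by the right side.
E' = (S ⋈[g=e] σ[v='s'](T))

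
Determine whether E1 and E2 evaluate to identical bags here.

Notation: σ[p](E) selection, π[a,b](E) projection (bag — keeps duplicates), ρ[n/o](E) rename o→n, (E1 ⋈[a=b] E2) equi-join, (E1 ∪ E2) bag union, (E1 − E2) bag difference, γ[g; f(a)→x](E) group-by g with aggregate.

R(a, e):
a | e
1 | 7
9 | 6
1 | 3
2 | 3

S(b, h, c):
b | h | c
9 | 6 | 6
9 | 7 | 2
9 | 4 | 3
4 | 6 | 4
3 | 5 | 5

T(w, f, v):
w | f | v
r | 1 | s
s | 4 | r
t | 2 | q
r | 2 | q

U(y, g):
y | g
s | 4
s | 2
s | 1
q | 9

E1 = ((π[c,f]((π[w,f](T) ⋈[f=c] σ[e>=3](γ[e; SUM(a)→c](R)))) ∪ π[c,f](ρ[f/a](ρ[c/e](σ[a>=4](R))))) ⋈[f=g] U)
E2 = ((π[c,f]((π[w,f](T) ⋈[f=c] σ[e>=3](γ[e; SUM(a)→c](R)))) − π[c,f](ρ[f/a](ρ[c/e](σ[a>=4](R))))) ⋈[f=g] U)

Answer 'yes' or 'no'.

E1 stepwise |·|:
  T → 4
  π[w,f](T) → 4
  R → 4
  γ[e; SUM(a)→c](R) → 3
  σ[e>=3](γ[e; SUM(a)→c](R)) → 3
  (π[w,f](T) ⋈[f=c] σ[e>=3](γ[e; SUM(a)→c](R))) → 1
  π[c,f]((π[w,f](T) ⋈[f=c] σ[e>=3](γ[e; SUM(a)→c](R)))) → 1
  R → 4
  σ[a>=4](R) → 1
  ρ[c/e](σ[a>=4](R)) → 1
  ρ[f/a](ρ[c/e](σ[a>=4](R))) → 1
  π[c,f](ρ[f/a](ρ[c/e](σ[a>=4](R)))) → 1
  (π[c,f]((π[w,f](T) ⋈[f=c] σ[e>=3](γ[e; SUM(a)→c](R)))) ∪ π[c,f](ρ[f/a](ρ[c/e](σ[a>=4](R))))) → 2
  U → 4
  ((π[c,f]((π[w,f](T) ⋈[f=c] σ[e>=3](γ[e; SUM(a)→c](R)))) ∪ π[c,f](ρ[f/a](ρ[c/e](σ[a>=4](R))))) ⋈[f=g] U) → 2
E2 stepwise |·|:
  T → 4
  π[w,f](T) → 4
  R → 4
  γ[e; SUM(a)→c](R) → 3
  σ[e>=3](γ[e; SUM(a)→c](R)) → 3
  (π[w,f](T) ⋈[f=c] σ[e>=3](γ[e; SUM(a)→c](R))) → 1
  π[c,f]((π[w,f](T) ⋈[f=c] σ[e>=3](γ[e; SUM(a)→c](R)))) → 1
  R → 4
  σ[a>=4](R) → 1
  ρ[c/e](σ[a>=4](R)) → 1
  ρ[f/a](ρ[c/e](σ[a>=4](R))) → 1
  π[c,f](ρ[f/a](ρ[c/e](σ[a>=4](R)))) → 1
  (π[c,f]((π[w,f](T) ⋈[f=c] σ[e>=3](γ[e; SUM(a)→c](R)))) − π[c,f](ρ[f/a](ρ[c/e](σ[a>=4](R))))) → 1
  U → 4
  ((π[c,f]((π[w,f](T) ⋈[f=c] σ[e>=3](γ[e; SUM(a)→c](R)))) − π[c,f](ρ[f/a](ρ[c/e](σ[a>=4](R))))) ⋈[f=g] U) → 1

E1 result:
c | f | y | g
1 | 1 | s | 1
6 | 9 | q | 9
E2 result:
c | f | y | g
1 | 1 | s | 1
Witness: (6, 9, 'q', 9) appears 1× in E1 but 0× in E2.

no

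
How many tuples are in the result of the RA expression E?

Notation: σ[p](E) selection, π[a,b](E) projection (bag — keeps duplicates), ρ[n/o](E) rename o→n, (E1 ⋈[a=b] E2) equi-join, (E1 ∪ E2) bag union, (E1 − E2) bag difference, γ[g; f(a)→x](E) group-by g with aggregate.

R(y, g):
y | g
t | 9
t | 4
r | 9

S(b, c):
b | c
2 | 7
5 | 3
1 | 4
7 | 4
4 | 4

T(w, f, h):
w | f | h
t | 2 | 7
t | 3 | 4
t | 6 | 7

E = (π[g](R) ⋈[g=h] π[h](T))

Stepwise |·|:
  R → 3
  π[g](R) → 3
  T → 3
  π[h](T) → 3
  (π[g](R) ⋈[g=h] π[h](T)) → 1

|E| = 1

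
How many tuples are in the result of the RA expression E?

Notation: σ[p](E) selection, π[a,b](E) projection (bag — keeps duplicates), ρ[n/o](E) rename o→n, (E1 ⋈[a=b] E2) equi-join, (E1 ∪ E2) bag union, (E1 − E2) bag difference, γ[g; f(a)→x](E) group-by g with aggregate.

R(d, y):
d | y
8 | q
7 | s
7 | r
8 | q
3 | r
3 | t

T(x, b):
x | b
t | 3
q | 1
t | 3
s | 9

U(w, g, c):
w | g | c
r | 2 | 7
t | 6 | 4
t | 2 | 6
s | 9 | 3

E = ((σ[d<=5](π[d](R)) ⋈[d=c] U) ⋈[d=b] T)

Per-node cardinality:
  R → 6
  π[d](R) → 6
  σ[d<=5](π[d](R)) → 2
  U → 4
  (σ[d<=5](π[d](R)) ⋈[d=c] U) → 2
  T → 4
  ((σ[d<=5](π[d](R)) ⋈[d=c] U) ⋈[d=b] T) → 4

|E| = 4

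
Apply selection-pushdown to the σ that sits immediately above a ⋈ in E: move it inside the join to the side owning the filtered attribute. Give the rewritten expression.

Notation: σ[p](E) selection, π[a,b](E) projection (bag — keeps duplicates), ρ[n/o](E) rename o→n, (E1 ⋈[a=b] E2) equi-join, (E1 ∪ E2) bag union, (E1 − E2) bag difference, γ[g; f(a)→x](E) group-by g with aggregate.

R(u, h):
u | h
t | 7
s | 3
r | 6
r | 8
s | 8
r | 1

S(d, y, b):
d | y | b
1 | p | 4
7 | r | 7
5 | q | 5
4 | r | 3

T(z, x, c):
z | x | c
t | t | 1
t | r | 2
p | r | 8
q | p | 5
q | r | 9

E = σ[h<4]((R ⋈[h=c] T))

σ filters on h, owned by the left side.
E' = (σ[h<4](R) ⋈[h=c] T)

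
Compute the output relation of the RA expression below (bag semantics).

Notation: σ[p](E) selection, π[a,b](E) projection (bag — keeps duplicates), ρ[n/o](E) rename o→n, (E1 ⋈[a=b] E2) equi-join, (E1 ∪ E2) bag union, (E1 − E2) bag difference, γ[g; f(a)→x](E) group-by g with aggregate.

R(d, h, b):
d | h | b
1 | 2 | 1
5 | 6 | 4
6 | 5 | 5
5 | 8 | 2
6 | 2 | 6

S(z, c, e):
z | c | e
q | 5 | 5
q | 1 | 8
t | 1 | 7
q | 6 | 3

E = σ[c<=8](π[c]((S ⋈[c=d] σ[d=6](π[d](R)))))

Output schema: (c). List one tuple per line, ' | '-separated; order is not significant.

Per-node cardinality:
  S → 4
  R → 5
  π[d](R) → 5
  σ[d=6](π[d](R)) → 2
  (S ⋈[c=d] σ[d=6](π[d](R))) → 2
  π[c]((S ⋈[c=d] σ[d=6](π[d](R)))) → 2
  σ[c<=8](π[c]((S ⋈[c=d] σ[d=6](π[d](R))))) → 2

== RESULT ==
c
6
6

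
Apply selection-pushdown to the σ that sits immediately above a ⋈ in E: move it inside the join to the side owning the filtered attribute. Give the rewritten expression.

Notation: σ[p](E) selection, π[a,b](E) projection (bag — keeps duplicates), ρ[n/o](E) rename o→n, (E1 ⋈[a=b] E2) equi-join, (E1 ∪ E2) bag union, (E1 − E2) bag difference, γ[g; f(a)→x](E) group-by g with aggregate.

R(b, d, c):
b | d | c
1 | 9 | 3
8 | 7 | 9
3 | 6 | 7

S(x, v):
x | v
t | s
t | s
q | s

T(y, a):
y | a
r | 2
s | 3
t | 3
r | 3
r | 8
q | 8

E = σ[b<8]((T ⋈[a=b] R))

σ filters on b, owned by the right side.
E' = (T ⋈[a=b] σ[b<8](R))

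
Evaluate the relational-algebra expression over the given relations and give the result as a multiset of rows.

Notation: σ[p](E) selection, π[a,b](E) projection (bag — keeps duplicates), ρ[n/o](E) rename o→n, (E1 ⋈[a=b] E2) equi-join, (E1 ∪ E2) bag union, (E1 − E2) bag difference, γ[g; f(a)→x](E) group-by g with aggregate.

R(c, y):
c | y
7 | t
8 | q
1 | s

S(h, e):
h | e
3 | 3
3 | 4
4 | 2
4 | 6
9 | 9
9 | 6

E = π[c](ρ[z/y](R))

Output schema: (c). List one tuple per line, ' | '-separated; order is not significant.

Subexpression sizes:
  R → 3
  ρ[z/y](R) → 3
  π[c](ρ[z/y](R)) → 3

== RESULT ==
c
1
7
8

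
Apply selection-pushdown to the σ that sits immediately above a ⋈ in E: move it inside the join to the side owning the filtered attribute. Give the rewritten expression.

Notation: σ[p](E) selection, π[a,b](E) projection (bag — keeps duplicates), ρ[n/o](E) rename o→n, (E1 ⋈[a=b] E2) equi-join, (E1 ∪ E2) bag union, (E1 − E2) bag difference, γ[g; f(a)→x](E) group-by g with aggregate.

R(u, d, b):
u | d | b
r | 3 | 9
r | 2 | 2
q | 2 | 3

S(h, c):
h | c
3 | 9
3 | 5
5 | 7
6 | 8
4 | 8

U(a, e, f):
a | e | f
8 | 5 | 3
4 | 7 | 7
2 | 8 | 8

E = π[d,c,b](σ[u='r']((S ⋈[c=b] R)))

σ filters on u, owned by the right side.
E' = π[d,c,b]((S ⋈[c=b] σ[u='r'](R)))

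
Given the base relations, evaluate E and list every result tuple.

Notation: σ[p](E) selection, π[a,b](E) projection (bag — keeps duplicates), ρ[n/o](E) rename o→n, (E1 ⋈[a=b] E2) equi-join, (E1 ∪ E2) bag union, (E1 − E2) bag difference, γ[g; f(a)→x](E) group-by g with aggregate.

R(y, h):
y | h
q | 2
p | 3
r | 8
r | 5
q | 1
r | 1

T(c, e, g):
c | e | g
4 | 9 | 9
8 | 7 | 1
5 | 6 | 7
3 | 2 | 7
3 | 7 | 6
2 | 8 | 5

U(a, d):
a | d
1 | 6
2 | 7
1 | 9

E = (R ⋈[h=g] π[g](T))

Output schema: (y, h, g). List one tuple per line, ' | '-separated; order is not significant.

Row counts bottom-up:
  R → 6
  T → 6
  π[g](T) → 6
  (R ⋈[h=g] π[g](T)) → 3

== RESULT ==
y | h | g
q | 1 | 1
r | 1 | 1
r | 5 | 5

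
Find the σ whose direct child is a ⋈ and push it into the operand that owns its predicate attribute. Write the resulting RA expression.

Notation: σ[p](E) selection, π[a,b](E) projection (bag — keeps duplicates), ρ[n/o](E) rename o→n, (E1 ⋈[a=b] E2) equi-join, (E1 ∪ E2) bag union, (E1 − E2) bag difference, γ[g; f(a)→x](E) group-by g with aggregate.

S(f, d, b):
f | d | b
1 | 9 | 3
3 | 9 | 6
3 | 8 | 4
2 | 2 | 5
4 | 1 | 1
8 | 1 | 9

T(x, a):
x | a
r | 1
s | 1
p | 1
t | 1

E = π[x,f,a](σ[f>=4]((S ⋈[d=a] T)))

σ filters on f, owned by the left side.
E' = π[x,f,a]((σ[f>=4](S) ⋈[d=a] T))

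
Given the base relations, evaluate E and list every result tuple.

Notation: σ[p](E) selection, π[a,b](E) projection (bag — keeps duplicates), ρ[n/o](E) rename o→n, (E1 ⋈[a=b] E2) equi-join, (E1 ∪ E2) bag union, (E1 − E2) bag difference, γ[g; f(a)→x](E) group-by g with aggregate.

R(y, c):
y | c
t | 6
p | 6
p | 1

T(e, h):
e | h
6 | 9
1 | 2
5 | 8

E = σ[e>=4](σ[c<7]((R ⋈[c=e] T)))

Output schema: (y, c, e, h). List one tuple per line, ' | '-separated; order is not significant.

Per-node cardinality:
  R → 3
  T → 3
  (R ⋈[c=e] T) → 3
  σ[c<7]((R ⋈[c=e] T)) → 3
  σ[e>=4](σ[c<7]((R ⋈[c=e] T))) → 2

== RESULT ==
y | c | e | h
p | 6 | 6 | 9
t | 6 | 6 | 9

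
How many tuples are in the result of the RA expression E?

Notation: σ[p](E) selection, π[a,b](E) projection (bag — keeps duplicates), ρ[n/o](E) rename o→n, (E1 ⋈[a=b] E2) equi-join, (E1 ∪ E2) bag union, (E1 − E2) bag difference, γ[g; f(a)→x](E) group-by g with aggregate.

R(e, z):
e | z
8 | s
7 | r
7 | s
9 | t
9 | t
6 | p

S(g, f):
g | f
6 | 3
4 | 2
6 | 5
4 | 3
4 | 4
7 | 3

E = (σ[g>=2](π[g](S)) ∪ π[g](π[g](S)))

Subexpression sizes:
  S → 6
  π[g](S) → 6
  σ[g>=2](π[g](S)) → 6
  S → 6
  π[g](S) → 6
  π[g](π[g](S)) → 6
  (σ[g>=2](π[g](S)) ∪ π[g](π[g](S))) → 12

|E| = 12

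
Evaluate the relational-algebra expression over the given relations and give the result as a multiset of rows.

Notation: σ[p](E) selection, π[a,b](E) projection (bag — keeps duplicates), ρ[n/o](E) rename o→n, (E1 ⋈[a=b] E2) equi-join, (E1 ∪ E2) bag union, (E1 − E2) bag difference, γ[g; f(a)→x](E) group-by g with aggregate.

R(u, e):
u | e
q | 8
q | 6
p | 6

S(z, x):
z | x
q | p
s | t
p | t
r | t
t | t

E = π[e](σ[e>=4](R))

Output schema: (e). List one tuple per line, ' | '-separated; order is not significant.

Subexpression sizes:
  R → 3
  σ[e>=4](R) → 3
  π[e](σ[e>=4](R)) → 3

== RESULT ==
e
6
6
8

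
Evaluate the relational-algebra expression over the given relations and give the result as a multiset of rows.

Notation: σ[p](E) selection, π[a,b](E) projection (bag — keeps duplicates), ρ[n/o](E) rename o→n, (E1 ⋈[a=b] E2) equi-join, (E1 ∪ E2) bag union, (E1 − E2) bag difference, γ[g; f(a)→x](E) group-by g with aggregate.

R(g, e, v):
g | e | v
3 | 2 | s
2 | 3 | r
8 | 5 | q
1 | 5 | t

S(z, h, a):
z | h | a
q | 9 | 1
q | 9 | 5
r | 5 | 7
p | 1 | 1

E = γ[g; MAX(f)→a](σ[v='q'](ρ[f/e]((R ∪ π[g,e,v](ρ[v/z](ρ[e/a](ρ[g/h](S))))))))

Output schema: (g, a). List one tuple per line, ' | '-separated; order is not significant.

Row counts bottom-up:
  R → 4
  S → 4
  ρ[g/h](S) → 4
  ρ[e/a](ρ[g/h](S)) → 4
  ρ[v/z](ρ[e/a](ρ[g/h](S))) → 4
  π[g,e,v](ρ[v/z](ρ[e/a](ρ[g/h](S)))) → 4
  (R ∪ π[g,e,v](ρ[v/z](ρ[e/a](ρ[g/h](S))))) → 8
  ρ[f/e]((R ∪ π[g,e,v](ρ[v/z](ρ[e/a](ρ[g/h](S)))))) → 8
  σ[v='q'](ρ[f/e]((R ∪ π[g,e,v](ρ[v/z](ρ[e/a](ρ[g/h](S))))))) → 3
  γ[g; MAX(f)→a](σ[v='q'](ρ[f/e]((R ∪ π[g,e,v](ρ[v/z](ρ[e/a](ρ[g/h](S)))))))) → 2

== RESULT ==
g | a
8 | 5
9 | 5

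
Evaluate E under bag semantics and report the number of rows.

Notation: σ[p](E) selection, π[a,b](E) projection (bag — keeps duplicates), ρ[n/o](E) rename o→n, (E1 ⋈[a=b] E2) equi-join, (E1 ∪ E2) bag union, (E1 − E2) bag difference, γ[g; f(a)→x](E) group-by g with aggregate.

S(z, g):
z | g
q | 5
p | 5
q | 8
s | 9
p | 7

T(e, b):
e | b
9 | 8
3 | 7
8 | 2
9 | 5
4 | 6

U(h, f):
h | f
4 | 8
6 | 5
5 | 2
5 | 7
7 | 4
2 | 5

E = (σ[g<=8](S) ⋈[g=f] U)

Subexpression sizes:
  S → 5
  σ[g<=8](S) → 4
  U → 6
  (σ[g<=8](S) ⋈[g=f] U) → 6

|E| = 6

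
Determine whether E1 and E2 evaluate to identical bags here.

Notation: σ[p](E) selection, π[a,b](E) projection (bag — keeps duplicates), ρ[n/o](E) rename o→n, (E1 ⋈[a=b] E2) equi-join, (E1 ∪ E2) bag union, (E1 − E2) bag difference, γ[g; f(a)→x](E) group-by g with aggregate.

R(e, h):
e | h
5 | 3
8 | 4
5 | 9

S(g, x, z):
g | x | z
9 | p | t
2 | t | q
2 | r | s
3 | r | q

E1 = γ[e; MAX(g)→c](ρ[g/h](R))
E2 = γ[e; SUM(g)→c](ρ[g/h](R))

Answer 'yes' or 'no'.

E1 row counts bottom-up:
  R → 3
  ρ[g/h](R) → 3
  γ[e; MAX(g)→c](ρ[g/h](R)) → 2
E2 row counts bottom-up:
  R → 3
  ρ[g/h](R) → 3
  γ[e; SUM(g)→c](ρ[g/h](R)) → 2

E1 result:
e | c
5 | 9
8 | 4
E2 result:
e | c
5 | 12
8 | 4
Witness: (5, 9) appears 1× in E1 but 0× in E2.

no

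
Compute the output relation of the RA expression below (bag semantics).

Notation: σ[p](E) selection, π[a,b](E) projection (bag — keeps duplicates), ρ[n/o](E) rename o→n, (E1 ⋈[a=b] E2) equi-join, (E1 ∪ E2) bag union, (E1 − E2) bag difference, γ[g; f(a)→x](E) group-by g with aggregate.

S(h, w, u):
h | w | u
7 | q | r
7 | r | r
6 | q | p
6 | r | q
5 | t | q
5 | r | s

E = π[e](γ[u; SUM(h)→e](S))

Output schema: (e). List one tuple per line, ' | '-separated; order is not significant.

Subexpression sizes:
  S → 6
  γ[u; SUM(h)→e](S) → 4
  π[e](γ[u; SUM(h)→e](S)) → 4

== RESULT ==
e
5
6
11
14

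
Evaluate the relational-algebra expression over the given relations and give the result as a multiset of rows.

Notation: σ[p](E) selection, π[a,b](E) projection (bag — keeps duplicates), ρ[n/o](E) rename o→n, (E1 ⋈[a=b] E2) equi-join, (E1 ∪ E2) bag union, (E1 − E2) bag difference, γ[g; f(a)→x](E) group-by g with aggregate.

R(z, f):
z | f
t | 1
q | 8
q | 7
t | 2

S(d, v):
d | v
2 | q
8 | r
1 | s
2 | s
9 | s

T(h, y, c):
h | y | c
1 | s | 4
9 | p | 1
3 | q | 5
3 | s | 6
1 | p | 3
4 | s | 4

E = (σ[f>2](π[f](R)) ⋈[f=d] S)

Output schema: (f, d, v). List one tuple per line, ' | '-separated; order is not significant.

Row counts bottom-up:
  R → 4
  π[f](R) → 4
  σ[f>2](π[f](R)) → 2
  S → 5
  (σ[f>2](π[f](R)) ⋈[f=d] S) → 1

== RESULT ==
f | d | v
8 | 8 | r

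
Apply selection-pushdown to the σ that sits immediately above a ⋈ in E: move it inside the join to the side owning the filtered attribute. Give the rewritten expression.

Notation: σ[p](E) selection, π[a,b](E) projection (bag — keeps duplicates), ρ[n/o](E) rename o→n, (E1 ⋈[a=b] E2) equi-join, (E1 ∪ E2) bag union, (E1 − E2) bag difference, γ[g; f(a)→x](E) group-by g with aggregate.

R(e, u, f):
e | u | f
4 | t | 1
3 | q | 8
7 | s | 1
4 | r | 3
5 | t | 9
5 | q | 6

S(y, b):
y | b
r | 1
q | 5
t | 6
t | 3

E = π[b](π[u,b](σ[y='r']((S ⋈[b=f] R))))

σ filters on y, owned by the left side.
E' = π[b](π[u,b]((σ[y='r'](S) ⋈[b=f] R)))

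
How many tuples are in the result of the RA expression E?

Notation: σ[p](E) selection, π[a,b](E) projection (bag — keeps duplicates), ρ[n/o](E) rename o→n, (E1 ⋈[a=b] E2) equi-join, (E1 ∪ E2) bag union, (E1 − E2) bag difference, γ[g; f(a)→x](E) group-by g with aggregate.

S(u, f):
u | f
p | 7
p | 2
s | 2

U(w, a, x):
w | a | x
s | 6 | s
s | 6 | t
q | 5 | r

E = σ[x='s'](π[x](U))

Per-node cardinality:
  U → 3
  π[x](U) → 3
  σ[x='s'](π[x](U)) → 1

|E| = 1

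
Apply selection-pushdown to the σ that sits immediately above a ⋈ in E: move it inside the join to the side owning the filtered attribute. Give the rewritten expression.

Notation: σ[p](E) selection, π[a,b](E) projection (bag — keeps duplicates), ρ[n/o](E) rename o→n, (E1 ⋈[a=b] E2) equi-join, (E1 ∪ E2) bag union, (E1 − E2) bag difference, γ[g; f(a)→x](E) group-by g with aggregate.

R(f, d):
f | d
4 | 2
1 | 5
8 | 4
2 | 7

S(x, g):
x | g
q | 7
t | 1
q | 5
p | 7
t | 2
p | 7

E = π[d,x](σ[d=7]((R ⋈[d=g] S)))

σ filters on d, owned by the left side.
E' = π[d,x]((σ[d=7](R) ⋈[d=g] S))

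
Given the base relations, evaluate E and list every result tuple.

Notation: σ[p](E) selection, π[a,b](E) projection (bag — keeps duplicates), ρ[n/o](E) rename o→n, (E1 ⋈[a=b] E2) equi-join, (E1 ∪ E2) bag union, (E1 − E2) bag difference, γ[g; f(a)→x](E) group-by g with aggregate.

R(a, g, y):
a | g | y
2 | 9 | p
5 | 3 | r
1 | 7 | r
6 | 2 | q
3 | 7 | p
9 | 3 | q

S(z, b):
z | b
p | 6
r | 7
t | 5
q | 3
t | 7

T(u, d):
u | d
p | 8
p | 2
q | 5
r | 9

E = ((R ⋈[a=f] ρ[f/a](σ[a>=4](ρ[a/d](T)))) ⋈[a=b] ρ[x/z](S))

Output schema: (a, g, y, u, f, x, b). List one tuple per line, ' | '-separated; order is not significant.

Per-node cardinality:
  R → 6
  T → 4
  ρ[a/d](T) → 4
  σ[a>=4](ρ[a/d](T)) → 3
  ρ[f/a](σ[a>=4](ρ[a/d](T))) → 3
  (R ⋈[a=f] ρ[f/a](σ[a>=4](ρ[a/d](T)))) → 2
  S → 5
  ρ[x/z](S) → 5
  ((R ⋈[a=f] ρ[f/a](σ[a>=4](ρ[a/d](T)))) ⋈[a=b] ρ[x/z](S)) → 1

== RESULT ==
a | g | y | u | f | x | b
5 | 3 | r | q | 5 | t | 5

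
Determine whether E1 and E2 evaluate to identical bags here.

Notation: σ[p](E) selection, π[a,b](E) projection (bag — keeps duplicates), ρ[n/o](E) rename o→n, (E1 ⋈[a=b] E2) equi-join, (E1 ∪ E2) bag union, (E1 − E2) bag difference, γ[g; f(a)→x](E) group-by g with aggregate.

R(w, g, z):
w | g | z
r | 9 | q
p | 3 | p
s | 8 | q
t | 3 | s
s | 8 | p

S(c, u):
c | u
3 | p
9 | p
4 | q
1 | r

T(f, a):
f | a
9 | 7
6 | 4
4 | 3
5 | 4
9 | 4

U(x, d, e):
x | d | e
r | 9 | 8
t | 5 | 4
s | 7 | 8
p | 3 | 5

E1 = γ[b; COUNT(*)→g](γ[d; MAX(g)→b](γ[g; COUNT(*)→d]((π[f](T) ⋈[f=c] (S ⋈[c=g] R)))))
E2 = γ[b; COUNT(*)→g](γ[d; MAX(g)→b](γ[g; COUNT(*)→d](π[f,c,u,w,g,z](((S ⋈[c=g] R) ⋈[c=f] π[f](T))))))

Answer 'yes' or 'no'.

E1 subexpression sizes:
  T → 5
  π[f](T) → 5
  S → 4
  R → 5
  (S ⋈[c=g] R) → 3
  (π[f](T) ⋈[f=c] (S ⋈[c=g] R)) → 2
  γ[g; COUNT(*)→d]((π[f](T) ⋈[f=c] (S ⋈[c=g] R))) → 1
  γ[d; MAX(g)→b](γ[g; COUNT(*)→d]((π[f](T) ⋈[f=c] (S ⋈[c=g] R)))) → 1
  γ[b; COUNT(*)→g](γ[d; MAX(g)→b](γ[g; COUNT(*)→d]((π[f](T) ⋈[f=c] (S ⋈[c=g] R))))) → 1
E2 subexpression sizes:
  S → 4
  R → 5
  (S ⋈[c=g] R) → 3
  T → 5
  π[f](T) → 5
  ((S ⋈[c=g] R) ⋈[c=f] π[f](T)) → 2
  π[f,c,u,w,g,z](((S ⋈[c=g] R) ⋈[c=f] π[f](T))) → 2
  γ[g; COUNT(*)→d](π[f,c,u,w,g,z](((S ⋈[c=g] R) ⋈[c=f] π[f](T)))) → 1
  γ[d; MAX(g)→b](γ[g; COUNT(*)→d](π[f,c,u,w,g,z](((S ⋈[c=g] R) ⋈[c=f] π[f](T))))) → 1
  γ[b; COUNT(*)→g](γ[d; MAX(g)→b](γ[g; COUNT(*)→d](π[f,c,u,w,g,z](((S ⋈[c=g] R) ⋈[c=f] π[f](T)))))) → 1

E1 and E2 produce the same multiset:
b | g
9 | 1

yes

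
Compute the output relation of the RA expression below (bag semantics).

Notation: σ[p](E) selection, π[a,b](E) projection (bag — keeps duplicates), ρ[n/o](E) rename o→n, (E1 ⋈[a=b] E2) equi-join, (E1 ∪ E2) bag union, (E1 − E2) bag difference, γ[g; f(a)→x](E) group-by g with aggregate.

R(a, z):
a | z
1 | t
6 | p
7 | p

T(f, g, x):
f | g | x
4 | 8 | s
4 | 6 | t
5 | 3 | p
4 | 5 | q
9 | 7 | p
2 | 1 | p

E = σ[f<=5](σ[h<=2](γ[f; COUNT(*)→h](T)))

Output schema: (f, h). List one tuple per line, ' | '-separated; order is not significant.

Per-node cardinality:
  T → 6
  γ[f; COUNT(*)→h](T) → 4
  σ[h<=2](γ[f; COUNT(*)→h](T)) → 3
  σ[f<=5](σ[h<=2](γ[f; COUNT(*)→h](T))) → 2

== RESULT ==
f | h
2 | 1
5 | 1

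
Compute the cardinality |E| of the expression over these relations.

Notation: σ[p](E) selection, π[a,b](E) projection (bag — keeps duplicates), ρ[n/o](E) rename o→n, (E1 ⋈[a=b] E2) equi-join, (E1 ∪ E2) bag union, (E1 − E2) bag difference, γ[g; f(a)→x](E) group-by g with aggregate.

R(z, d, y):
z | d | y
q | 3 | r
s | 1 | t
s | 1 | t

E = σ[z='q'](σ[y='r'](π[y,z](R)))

Per-node cardinality:
  R → 3
  π[y,z](R) → 3
  σ[y='r'](π[y,z](R)) → 1
  σ[z='q'](σ[y='r'](π[y,z](R))) → 1

|E| = 1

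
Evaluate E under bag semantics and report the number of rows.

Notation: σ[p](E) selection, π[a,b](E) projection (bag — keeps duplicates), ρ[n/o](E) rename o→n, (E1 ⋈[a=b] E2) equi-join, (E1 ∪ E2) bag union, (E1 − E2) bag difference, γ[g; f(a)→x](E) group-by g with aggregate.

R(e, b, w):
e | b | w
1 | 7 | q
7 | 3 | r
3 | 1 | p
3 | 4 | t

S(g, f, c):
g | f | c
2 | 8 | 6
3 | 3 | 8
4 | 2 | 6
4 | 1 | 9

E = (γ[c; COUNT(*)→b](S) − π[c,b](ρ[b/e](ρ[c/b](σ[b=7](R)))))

Row counts bottom-up:
  S → 4
  γ[c; COUNT(*)→b](S) → 3
  R → 4
  σ[b=7](R) → 1
  ρ[c/b](σ[b=7](R)) → 1
  ρ[b/e](ρ[c/b](σ[b=7](R))) → 1
  π[c,b](ρ[b/e](ρ[c/b](σ[b=7](R)))) → 1
  (γ[c; COUNT(*)→b](S) − π[c,b](ρ[b/e](ρ[c/b](σ[b=7](R))))) → 3

|E| = 3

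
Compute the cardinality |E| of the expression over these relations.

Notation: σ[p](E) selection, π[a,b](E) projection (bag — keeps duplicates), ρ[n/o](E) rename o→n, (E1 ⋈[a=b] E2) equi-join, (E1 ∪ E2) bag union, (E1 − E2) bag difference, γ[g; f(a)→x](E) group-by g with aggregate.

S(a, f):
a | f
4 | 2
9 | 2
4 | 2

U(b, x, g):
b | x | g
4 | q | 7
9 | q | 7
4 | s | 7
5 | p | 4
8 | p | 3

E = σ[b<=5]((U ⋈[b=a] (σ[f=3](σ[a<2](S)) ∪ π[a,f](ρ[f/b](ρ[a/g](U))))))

Stepwise |·|:
  U → 5
  S → 3
  σ[a<2](S) → 0
  σ[f=3](σ[a<2](S)) → 0
  U → 5
  ρ[a/g](U) → 5
  ρ[f/b](ρ[a/g](U)) → 5
  π[a,f](ρ[f/b](ρ[a/g](U))) → 5
  (σ[f=3](σ[a<2](S)) ∪ π[a,f](ρ[f/b](ρ[a/g](U)))) → 5
  (U ⋈[b=a] (σ[f=3](σ[a<2](S)) ∪ π[a,f](ρ[f/b](ρ[a/g](U))))) → 2
  σ[b<=5]((U ⋈[b=a] (σ[f=3](σ[a<2](S)) ∪ π[a,f](ρ[f/b](ρ[a/g](U)))))) → 2

|E| = 2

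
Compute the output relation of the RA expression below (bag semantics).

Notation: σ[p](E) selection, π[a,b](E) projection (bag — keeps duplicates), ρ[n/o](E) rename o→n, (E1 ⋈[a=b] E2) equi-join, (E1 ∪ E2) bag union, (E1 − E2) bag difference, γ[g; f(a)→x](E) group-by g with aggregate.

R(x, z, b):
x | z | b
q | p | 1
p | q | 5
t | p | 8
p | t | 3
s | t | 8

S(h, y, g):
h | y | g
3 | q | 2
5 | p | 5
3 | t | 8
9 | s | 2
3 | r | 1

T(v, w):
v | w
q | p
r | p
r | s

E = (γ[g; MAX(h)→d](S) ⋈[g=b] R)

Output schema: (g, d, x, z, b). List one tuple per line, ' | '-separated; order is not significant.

Subexpression sizes:
  S → 5
  γ[g; MAX(h)→d](S) → 4
  R → 5
  (γ[g; MAX(h)→d](S) ⋈[g=b] R) → 4

== RESULT ==
g | d | x | z | b
1 | 3 | q | p | 1
5 | 5 | p | q | 5
8 | 3 | s | t | 8
8 | 3 | t | p | 8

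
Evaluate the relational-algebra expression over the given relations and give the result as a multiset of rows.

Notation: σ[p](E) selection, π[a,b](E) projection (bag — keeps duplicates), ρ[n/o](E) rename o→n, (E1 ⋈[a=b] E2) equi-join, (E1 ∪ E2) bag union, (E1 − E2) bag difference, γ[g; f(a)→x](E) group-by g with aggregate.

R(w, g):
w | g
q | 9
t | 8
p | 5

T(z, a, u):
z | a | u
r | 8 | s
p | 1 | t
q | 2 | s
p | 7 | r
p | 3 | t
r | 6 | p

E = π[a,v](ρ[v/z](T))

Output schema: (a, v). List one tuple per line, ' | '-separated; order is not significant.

Stepwise |·|:
  T → 6
  ρ[v/z](T) → 6
  π[a,v](ρ[v/z](T)) → 6

== RESULT ==
a | v
1 | p
2 | q
3 | p
6 | r
7 | p
8 | r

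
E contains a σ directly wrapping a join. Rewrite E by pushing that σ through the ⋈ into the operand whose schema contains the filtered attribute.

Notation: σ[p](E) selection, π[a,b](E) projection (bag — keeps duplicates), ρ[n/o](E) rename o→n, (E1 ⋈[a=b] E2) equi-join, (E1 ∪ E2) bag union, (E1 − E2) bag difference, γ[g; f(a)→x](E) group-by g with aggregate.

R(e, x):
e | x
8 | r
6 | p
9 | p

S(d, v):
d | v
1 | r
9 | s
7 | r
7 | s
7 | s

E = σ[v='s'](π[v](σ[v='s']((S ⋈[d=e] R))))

σ filters on v, owned by the left side.
E' = σ[v='s'](π[v]((σ[v='s'](S) ⋈[d=e] R)))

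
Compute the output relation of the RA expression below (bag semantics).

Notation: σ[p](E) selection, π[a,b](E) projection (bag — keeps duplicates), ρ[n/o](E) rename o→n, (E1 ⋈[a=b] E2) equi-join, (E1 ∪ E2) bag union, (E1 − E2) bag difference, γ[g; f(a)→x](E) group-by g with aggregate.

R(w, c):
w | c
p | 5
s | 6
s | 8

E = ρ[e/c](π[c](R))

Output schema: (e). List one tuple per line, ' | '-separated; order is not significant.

Subexpression sizes:
  R → 3
  π[c](R) → 3
  ρ[e/c](π[c](R)) → 3

== RESULT ==
e
5
6
8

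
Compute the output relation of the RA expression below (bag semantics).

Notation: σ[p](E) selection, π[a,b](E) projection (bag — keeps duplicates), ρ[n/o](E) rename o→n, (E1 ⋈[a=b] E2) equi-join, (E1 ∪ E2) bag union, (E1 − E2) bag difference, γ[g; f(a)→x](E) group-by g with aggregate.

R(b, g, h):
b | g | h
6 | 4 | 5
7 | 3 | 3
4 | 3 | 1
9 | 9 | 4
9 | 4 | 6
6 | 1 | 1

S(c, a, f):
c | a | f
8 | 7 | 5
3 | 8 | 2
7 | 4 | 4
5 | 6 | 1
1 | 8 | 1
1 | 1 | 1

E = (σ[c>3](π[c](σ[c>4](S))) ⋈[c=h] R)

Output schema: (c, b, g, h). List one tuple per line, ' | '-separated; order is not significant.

Subexpression sizes:
  S → 6
  σ[c>4](S) → 3
  π[c](σ[c>4](S)) → 3
  σ[c>3](π[c](σ[c>4](S))) → 3
  R → 6
  (σ[c>3](π[c](σ[c>4](S))) ⋈[c=h] R) → 1

== RESULT ==
c | b | g | h
5 | 6 | 4 | 5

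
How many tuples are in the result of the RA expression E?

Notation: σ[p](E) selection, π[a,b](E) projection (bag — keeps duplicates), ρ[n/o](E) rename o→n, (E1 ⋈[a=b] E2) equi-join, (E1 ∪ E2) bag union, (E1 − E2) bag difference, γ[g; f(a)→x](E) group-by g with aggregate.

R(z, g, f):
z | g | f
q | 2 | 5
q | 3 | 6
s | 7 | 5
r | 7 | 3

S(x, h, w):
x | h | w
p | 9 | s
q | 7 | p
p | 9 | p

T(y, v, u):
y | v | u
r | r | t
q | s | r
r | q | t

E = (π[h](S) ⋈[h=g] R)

Per-node cardinality:
  S → 3
  π[h](S) → 3
  R → 4
  (π[h](S) ⋈[h=g] R) → 2

|E| = 2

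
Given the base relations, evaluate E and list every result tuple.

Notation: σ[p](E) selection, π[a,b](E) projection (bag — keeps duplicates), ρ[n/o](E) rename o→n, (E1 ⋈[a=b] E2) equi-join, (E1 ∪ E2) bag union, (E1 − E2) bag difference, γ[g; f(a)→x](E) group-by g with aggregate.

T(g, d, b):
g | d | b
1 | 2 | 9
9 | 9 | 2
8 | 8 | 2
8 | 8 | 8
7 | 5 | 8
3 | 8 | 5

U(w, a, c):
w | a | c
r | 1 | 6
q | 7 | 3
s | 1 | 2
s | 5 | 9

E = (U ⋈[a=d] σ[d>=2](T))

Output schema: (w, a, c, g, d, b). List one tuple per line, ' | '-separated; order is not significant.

Stepwise |·|:
  U → 4
  T → 6
  σ[d>=2](T) → 6
  (U ⋈[a=d] σ[d>=2](T)) → 1

== RESULT ==
w | a | c | g | d | b
s | 5 | 9 | 7 | 5 | 8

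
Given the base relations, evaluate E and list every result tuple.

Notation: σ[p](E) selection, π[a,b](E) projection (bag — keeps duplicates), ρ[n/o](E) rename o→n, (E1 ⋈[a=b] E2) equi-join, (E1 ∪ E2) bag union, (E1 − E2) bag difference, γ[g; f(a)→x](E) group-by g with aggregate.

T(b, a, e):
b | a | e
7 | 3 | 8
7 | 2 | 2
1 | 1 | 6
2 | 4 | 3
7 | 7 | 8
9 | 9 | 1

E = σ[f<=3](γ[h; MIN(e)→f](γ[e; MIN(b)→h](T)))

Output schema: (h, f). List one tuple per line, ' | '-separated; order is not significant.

Subexpression sizes:
  T → 6
  γ[e; MIN(b)→h](T) → 5
  γ[h; MIN(e)→f](γ[e; MIN(b)→h](T)) → 4
  σ[f<=3](γ[h; MIN(e)→f](γ[e; MIN(b)→h](T))) → 3

== RESULT ==
h | f
2 | 3
7 | 2
9 | 1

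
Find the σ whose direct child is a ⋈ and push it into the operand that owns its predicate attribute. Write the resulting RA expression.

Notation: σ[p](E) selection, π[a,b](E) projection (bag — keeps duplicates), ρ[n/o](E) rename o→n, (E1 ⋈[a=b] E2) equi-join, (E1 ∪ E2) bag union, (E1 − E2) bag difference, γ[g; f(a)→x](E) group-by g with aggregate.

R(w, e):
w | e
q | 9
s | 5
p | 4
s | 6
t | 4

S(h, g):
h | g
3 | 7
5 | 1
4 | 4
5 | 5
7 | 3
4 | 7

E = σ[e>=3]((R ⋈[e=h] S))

σ filters on e, owned by the left side.
E' = (σ[e>=3](R) ⋈[e=h] S)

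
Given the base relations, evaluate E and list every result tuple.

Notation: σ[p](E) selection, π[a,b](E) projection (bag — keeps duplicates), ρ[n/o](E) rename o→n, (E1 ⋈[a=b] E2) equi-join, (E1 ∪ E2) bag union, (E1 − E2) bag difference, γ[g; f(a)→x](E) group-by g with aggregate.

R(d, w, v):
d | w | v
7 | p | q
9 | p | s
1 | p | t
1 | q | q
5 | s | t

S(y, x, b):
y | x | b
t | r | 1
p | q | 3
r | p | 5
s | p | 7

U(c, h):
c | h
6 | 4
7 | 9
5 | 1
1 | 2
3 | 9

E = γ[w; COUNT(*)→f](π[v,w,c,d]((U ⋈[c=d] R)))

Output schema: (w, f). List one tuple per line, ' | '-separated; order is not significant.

Per-node cardinality:
  U → 5
  R → 5
  (U ⋈[c=d] R) → 4
  π[v,w,c,d]((U ⋈[c=d] R)) → 4
  γ[w; COUNT(*)→f](π[v,w,c,d]((U ⋈[c=d] R))) → 3

== RESULT ==
w | f
p | 2
q | 1
s | 1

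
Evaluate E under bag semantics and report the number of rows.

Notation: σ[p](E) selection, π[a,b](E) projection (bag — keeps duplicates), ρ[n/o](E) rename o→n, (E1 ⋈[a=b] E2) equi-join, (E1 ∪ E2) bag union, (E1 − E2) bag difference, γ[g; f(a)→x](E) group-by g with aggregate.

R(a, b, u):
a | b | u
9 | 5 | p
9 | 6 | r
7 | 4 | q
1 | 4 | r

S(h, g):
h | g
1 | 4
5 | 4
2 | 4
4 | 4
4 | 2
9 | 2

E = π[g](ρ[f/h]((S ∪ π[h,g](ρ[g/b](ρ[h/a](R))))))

Subexpression sizes:
  S → 6
  R → 4
  ρ[h/a](R) → 4
  ρ[g/b](ρ[h/a](R)) → 4
  π[h,g](ρ[g/b](ρ[h/a](R))) → 4
  (S ∪ π[h,g](ρ[g/b](ρ[h/a](R)))) → 10
  ρ[f/h]((S ∪ π[h,g](ρ[g/b](ρ[h/a](R))))) → 10
  π[g](ρ[f/h]((S ∪ π[h,g](ρ[g/b](ρ[h/a](R)))))) → 10

|E| = 10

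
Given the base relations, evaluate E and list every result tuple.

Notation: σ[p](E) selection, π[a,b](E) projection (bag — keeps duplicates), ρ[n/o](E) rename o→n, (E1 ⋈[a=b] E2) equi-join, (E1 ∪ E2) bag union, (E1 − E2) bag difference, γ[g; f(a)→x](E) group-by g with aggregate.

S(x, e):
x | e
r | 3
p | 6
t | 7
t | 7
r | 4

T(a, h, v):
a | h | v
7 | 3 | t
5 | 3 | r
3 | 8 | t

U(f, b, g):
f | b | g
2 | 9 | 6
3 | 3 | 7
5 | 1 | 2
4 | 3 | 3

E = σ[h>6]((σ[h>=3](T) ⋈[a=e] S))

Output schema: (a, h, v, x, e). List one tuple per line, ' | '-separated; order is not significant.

Row counts bottom-up:
  T → 3
  σ[h>=3](T) → 3
  S → 5
  (σ[h>=3](T) ⋈[a=e] S) → 3
  σ[h>6]((σ[h>=3](T) ⋈[a=e] S)) → 1

== RESULT ==
a | h | v | x | e
3 | 8 | t | r | 3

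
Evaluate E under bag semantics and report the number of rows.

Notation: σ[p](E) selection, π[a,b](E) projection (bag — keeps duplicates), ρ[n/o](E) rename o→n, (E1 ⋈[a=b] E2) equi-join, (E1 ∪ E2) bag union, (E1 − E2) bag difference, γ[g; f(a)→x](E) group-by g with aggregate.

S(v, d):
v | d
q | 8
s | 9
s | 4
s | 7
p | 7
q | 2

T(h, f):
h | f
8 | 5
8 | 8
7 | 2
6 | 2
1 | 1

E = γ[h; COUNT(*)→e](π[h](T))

Subexpression sizes:
  T → 5
  π[h](T) → 5
  γ[h; COUNT(*)→e](π[h](T)) → 4

|E| = 4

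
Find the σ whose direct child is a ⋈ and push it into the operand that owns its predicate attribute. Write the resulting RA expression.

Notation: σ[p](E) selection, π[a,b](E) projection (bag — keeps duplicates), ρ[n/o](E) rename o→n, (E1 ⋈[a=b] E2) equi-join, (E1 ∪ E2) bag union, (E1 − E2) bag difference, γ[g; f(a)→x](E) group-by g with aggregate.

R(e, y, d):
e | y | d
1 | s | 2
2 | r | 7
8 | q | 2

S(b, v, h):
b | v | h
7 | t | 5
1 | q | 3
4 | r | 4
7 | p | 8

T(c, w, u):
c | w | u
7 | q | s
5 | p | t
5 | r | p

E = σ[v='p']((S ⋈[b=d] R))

σ filters on v, owned by the left side.
E' = (σ[v='p'](S) ⋈[b=d] R)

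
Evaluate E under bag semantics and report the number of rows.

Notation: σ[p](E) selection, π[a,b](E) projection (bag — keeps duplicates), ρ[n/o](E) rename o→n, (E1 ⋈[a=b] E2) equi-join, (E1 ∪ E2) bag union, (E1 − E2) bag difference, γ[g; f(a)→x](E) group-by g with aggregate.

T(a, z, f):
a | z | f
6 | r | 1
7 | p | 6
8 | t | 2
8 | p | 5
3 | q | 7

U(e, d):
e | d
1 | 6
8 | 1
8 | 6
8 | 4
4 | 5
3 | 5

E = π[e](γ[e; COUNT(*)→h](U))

Stepwise |·|:
  U → 6
  γ[e; COUNT(*)→h](U) → 4
  π[e](γ[e; COUNT(*)→h](U)) → 4

|E| = 4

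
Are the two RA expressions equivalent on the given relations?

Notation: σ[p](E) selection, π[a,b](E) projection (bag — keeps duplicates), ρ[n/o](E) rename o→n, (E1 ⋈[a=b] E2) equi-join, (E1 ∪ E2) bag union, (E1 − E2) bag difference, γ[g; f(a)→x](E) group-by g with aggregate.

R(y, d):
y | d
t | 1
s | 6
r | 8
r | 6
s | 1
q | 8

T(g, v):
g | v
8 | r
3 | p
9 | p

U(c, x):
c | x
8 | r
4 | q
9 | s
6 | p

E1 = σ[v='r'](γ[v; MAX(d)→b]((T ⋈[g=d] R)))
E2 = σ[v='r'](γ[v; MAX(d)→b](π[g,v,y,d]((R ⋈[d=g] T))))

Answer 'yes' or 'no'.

E1 per-node cardinality:
  T → 3
  R → 6
  (T ⋈[g=d] R) → 2
  γ[v; MAX(d)→b]((T ⋈[g=d] R)) → 1
  σ[v='r'](γ[v; MAX(d)→b]((T ⋈[g=d] R))) → 1
E2 per-node cardinality:
  R → 6
  T → 3
  (R ⋈[d=g] T) → 2
  π[g,v,y,d]((R ⋈[d=g] T)) → 2
  γ[v; MAX(d)→b](π[g,v,y,d]((R ⋈[d=g] T))) → 1
  σ[v='r'](γ[v; MAX(d)→b](π[g,v,y,d]((R ⋈[d=g] T)))) → 1

E1 and E2 produce the same multiset:
v | b
r | 8

yes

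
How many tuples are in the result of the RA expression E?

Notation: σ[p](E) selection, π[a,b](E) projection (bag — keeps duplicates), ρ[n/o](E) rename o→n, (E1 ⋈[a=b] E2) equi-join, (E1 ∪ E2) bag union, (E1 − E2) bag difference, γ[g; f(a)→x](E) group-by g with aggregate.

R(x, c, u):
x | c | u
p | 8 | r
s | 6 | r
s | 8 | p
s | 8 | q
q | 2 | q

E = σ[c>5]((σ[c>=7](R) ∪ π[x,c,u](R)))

Row counts bottom-up:
  R → 5
  σ[c>=7](R) → 3
  R → 5
  π[x,c,u](R) → 5
  (σ[c>=7](R) ∪ π[x,c,u](R)) → 8
  σ[c>5]((σ[c>=7](R) ∪ π[x,c,u](R))) → 7

|E| = 7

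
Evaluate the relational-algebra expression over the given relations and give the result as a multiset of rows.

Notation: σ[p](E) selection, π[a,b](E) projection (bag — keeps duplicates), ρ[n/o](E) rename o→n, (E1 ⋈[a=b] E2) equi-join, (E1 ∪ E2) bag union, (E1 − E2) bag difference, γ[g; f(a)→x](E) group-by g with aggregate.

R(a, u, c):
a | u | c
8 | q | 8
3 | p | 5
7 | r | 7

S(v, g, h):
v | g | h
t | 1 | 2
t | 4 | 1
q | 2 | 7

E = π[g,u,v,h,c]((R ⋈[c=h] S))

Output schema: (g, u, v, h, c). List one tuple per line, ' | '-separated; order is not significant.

Row counts bottom-up:
  R → 3
  S → 3
  (R ⋈[c=h] S) → 1
  π[g,u,v,h,c]((R ⋈[c=h] S)) → 1

== RESULT ==
g | u | v | h | c
2 | r | q | 7 | 7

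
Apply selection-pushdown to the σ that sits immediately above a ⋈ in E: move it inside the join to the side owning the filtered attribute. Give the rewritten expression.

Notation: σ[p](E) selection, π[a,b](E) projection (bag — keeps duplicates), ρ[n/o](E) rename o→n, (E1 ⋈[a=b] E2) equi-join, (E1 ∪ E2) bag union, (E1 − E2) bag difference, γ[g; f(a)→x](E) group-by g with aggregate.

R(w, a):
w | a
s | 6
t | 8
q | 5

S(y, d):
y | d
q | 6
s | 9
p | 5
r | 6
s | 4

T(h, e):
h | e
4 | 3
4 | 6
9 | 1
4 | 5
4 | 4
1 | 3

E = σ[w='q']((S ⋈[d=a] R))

σ filters on w, owned by the right side.
E' = (S ⋈[d=a] σ[w='q'](R))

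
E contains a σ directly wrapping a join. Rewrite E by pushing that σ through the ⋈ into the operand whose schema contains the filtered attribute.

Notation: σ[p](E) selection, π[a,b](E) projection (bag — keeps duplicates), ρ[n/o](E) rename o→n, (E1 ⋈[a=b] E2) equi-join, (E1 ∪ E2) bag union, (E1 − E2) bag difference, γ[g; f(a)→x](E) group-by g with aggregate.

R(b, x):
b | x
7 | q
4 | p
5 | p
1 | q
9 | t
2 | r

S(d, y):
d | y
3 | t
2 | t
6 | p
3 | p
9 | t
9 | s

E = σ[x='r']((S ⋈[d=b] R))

σ filters on x, owned by the right side.
E' = (S ⋈[d=b] σ[x='r'](R))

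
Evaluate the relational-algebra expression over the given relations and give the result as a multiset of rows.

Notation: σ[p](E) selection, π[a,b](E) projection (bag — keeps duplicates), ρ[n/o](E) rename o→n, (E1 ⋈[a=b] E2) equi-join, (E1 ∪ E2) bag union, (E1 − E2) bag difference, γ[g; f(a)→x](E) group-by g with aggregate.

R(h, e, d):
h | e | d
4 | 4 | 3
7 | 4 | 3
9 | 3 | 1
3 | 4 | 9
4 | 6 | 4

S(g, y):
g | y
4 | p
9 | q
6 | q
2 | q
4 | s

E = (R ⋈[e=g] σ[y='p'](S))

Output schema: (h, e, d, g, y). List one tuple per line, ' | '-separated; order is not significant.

Row counts bottom-up:
  R → 5
  S → 5
  σ[y='p'](S) → 1
  (R ⋈[e=g] σ[y='p'](S)) → 3

== RESULT ==
h | e | d | g | y
3 | 4 | 9 | 4 | p
4 | 4 | 3 | 4 | p
7 | 4 | 3 | 4 | p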